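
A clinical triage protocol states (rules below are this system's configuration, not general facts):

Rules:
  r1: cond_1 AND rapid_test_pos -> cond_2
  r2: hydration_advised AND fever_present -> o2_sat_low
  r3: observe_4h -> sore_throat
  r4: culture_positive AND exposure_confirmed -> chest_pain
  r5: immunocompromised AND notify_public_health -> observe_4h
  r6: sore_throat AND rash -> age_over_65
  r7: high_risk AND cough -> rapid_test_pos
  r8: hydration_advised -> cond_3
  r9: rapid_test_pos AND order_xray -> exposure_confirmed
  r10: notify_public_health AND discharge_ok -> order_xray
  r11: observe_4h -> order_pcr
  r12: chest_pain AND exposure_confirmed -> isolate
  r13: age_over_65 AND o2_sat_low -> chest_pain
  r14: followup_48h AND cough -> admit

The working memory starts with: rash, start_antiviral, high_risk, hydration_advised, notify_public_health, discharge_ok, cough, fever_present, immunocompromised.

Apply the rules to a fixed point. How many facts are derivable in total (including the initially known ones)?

20

Round 1 fires r2, r5, r7, r8, r10, giving o2_sat_low, observe_4h, rapid_test_pos, cond_3, order_xray.
Round 2 fires r3, r9, r11, giving sore_throat, exposure_confirmed, order_pcr.
Round 3 fires r6, giving age_over_65.
Round 4 fires r13, giving chest_pain.
Round 5 fires r12, giving isolate.
Closure: {age_over_65, chest_pain, cond_3, cough, discharge_ok, exposure_confirmed, fever_present, high_risk, hydration_advised, immunocompromised, isolate, notify_public_health, o2_sat_low, observe_4h, order_pcr, order_xray, rapid_test_pos, rash, sore_throat, start_antiviral} — 20 facts.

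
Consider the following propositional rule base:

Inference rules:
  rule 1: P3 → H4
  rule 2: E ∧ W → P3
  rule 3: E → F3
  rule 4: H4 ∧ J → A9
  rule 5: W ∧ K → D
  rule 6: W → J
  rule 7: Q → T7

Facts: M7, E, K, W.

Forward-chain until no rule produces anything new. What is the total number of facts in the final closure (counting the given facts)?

10

[1] rule 2 [E ∧ W → P3]; rule 3 [E → F3]; rule 5 [W ∧ K → D]; rule 6 [W → J]. ⇒ new: P3, F3, D, J.
[2] rule 1 [P3 → H4]. ⇒ new: H4.
[3] rule 4 [H4 ∧ J → A9]. ⇒ new: A9.
Closure: {A9, D, E, F3, H4, J, K, M7, P3, W} — 10 facts.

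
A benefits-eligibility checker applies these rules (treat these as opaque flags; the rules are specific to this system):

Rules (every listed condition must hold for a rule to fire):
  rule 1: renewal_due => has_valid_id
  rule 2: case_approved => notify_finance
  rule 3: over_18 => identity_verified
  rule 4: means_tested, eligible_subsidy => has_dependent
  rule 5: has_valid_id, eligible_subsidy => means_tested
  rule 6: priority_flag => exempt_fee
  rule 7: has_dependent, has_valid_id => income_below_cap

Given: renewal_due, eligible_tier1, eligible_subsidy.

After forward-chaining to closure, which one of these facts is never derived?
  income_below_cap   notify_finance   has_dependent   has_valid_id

Round 1 fires rule 1, giving has_valid_id.
Round 2 fires rule 5, giving means_tested.
Round 3 fires rule 4, giving has_dependent.
Round 4 fires rule 7, giving income_below_cap.
Derived: income_below_cap (round 4), has_valid_id (round 1), has_dependent (round 3). notify_finance never appears in any round.

notify_finance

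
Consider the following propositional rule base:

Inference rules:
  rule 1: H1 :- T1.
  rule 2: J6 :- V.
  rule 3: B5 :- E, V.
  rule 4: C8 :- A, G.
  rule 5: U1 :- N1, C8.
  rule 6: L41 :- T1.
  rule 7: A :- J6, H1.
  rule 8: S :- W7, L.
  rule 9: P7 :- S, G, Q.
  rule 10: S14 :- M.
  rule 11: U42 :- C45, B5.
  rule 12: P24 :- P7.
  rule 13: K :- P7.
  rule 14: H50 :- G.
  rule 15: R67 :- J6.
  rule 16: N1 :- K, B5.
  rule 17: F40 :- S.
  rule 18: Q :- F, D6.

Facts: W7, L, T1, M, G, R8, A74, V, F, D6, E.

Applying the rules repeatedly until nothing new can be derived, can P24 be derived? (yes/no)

yes

[1] rule 1 [H1 :- T1.]; rule 2 [J6 :- V.]; rule 3 [B5 :- E, V.]; rule 6 [L41 :- T1.]; rule 8 [S :- W7, L.]; rule 10 [S14 :- M.]; rule 14 [H50 :- G.]; rule 18 [Q :- F, D6.]. ⇒ new: H1, J6, B5, L41, S, S14, H50, Q.
[2] rule 7 [A :- J6, H1.]; rule 9 [P7 :- S, G, Q.]; rule 15 [R67 :- J6.]; rule 17 [F40 :- S.]. ⇒ new: A, P7, R67, F40.
[3] rule 4 [C8 :- A, G.]; rule 12 [P24 :- P7.]; rule 13 [K :- P7.]. ⇒ new: C8, P24, K.
[4] rule 16 [N1 :- K, B5.]. ⇒ new: N1.
[5] rule 5 [U1 :- N1, C8.]. ⇒ new: U1.
P24 appears in round 3, so it is derivable.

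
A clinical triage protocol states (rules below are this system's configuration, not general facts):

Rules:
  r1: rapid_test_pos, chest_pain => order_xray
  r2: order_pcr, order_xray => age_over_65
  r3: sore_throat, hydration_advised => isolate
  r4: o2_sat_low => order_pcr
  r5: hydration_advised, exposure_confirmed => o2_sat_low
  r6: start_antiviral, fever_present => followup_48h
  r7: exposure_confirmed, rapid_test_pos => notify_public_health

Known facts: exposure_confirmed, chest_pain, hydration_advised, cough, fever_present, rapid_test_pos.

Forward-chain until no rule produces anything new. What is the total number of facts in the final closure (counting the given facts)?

Round 1: r1 [rapid_test_pos, chest_pain => order_xray]; r5 [hydration_advised, exposure_confirmed => o2_sat_low]; r7 [exposure_confirmed, rapid_test_pos => notify_public_health]. New: order_xray, o2_sat_low, notify_public_health.
Round 2: r4 [o2_sat_low => order_pcr]. New: order_pcr.
Round 3: r2 [order_pcr, order_xray => age_over_65]. New: age_over_65.
Closure: {age_over_65, chest_pain, cough, exposure_confirmed, fever_present, hydration_advised, notify_public_health, o2_sat_low, order_pcr, order_xray, rapid_test_pos} — 11 facts.

11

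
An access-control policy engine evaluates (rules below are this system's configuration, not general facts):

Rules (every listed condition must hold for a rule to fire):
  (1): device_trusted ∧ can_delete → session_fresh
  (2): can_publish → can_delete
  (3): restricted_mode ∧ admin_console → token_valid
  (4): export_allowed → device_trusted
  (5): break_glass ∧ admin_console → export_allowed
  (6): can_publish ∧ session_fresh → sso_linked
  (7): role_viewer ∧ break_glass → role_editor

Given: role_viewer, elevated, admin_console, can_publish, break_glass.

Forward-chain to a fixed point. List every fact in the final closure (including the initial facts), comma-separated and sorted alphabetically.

admin_console, break_glass, can_delete, can_publish, device_trusted, elevated, export_allowed, role_editor, role_viewer, session_fresh, sso_linked

Round 1: (2) [can_publish → can_delete]; (5) [break_glass ∧ admin_console → export_allowed]; (7) [role_viewer ∧ break_glass → role_editor]. Adds can_delete, export_allowed, role_editor.
Round 2: (4) [export_allowed → device_trusted]. Adds device_trusted.
Round 3: (1) [device_trusted ∧ can_delete → session_fresh]. Adds session_fresh.
Round 4: (6) [can_publish ∧ session_fresh → sso_linked]. Adds sso_linked.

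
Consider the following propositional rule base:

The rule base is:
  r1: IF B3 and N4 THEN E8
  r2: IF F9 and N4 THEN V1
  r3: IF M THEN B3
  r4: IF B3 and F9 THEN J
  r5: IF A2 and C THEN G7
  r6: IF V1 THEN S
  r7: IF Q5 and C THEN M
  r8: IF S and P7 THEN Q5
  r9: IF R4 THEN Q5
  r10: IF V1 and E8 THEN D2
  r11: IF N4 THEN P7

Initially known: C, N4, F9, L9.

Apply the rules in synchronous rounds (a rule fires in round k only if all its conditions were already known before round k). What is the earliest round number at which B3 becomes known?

Round 1: r2 [IF F9 and N4 THEN V1]; r11 [IF N4 THEN P7]. New: V1, P7.
Round 2: r6 [IF V1 THEN S]. New: S.
Round 3: r8 [IF S and P7 THEN Q5]. New: Q5.
Round 4: r7 [IF Q5 and C THEN M]. New: M.
Round 5: r3 [IF M THEN B3]. New: B3.
B3 first appears in round 5.

5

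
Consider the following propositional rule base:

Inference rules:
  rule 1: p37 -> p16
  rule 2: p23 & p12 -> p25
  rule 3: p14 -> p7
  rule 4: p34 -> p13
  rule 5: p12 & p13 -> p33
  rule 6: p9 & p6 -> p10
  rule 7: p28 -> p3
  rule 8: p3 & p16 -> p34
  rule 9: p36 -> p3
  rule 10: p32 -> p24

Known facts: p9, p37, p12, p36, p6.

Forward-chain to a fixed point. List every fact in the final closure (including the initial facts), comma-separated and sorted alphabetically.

p10, p12, p13, p16, p3, p33, p34, p36, p37, p6, p9

Round 1: rule 1 [p37 -> p16]; rule 6 [p9 & p6 -> p10]; rule 9 [p36 -> p3]. New: p16, p10, p3.
Round 2: rule 8 [p3 & p16 -> p34]. New: p34.
Round 3: rule 4 [p34 -> p13]. New: p13.
Round 4: rule 5 [p12 & p13 -> p33]. New: p33.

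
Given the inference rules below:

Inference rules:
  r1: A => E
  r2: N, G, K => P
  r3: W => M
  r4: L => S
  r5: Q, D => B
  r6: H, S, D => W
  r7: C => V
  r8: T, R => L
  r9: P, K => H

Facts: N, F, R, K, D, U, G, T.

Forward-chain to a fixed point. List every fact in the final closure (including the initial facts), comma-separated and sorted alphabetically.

D, F, G, H, K, L, M, N, P, R, S, T, U, W

Round 1 fires r2, r8, giving P, L.
Round 2 fires r4, r9, giving S, H.
Round 3 fires r6, giving W.
Round 4 fires r3, giving M.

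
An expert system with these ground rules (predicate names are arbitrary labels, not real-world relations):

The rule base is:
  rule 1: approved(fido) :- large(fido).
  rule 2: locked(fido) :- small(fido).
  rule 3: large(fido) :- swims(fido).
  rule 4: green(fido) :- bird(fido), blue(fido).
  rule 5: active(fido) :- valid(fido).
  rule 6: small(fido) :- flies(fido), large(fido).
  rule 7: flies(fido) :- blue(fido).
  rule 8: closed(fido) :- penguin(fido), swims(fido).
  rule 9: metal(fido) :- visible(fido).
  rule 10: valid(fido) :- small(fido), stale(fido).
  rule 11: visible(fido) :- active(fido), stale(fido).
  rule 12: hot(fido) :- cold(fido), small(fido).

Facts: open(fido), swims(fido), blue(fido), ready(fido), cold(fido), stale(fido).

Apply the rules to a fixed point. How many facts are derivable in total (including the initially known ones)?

Round 1: rule 3 [large(fido) :- swims(fido).]; rule 7 [flies(fido) :- blue(fido).]. Adds large(fido), flies(fido).
Round 2: rule 1 [approved(fido) :- large(fido).]; rule 6 [small(fido) :- flies(fido), large(fido).]. Adds approved(fido), small(fido).
Round 3: rule 2 [locked(fido) :- small(fido).]; rule 10 [valid(fido) :- small(fido), stale(fido).]; rule 12 [hot(fido) :- cold(fido), small(fido).]. Adds locked(fido), valid(fido), hot(fido).
Round 4: rule 5 [active(fido) :- valid(fido).]. Adds active(fido).
Round 5: rule 11 [visible(fido) :- active(fido), stale(fido).]. Adds visible(fido).
Round 6: rule 9 [metal(fido) :- visible(fido).]. Adds metal(fido).
Closure: {active(fido), approved(fido), blue(fido), cold(fido), flies(fido), hot(fido), large(fido), locked(fido), metal(fido), open(fido), ready(fido), small(fido), stale(fido), swims(fido), valid(fido), visible(fido)} — 16 facts.

16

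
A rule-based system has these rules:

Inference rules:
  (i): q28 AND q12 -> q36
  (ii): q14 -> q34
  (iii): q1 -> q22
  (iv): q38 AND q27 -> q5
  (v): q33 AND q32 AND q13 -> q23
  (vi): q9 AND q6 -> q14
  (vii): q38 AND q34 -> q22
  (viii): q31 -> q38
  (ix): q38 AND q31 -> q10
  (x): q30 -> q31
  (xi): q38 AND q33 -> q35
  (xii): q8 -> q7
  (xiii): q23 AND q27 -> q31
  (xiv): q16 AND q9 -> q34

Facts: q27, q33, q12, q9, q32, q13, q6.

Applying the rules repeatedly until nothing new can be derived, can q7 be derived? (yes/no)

Round 1 fires (v), (vi), giving q23, q14.
Round 2 fires (ii), (xiii), giving q34, q31.
Round 3 fires (viii), giving q38.
Round 4 fires (iv), (vii), (ix), (xi), giving q5, q22, q10, q35.
Fixed point reached. q7 is concluded only by (xii); (xii) needs q8 (never derived).

no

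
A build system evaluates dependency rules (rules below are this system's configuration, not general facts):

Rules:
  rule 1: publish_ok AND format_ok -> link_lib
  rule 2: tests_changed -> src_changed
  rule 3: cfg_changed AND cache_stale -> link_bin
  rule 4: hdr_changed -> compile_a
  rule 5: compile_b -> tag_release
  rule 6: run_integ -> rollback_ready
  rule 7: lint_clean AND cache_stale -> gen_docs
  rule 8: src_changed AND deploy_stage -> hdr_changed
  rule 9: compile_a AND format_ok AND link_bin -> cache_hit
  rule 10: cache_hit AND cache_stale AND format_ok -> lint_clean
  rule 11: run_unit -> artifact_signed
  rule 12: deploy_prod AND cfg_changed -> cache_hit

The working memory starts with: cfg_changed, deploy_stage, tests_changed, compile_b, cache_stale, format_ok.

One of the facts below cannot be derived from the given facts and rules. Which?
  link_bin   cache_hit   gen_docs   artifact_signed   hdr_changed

artifact_signed

Round 1: rule 2 [tests_changed -> src_changed]; rule 3 [cfg_changed AND cache_stale -> link_bin]; rule 5 [compile_b -> tag_release]. New: src_changed, link_bin, tag_release.
Round 2: rule 8 [src_changed AND deploy_stage -> hdr_changed]. New: hdr_changed.
Round 3: rule 4 [hdr_changed -> compile_a]. New: compile_a.
Round 4: rule 9 [compile_a AND format_ok AND link_bin -> cache_hit]. New: cache_hit.
Round 5: rule 10 [cache_hit AND cache_stale AND format_ok -> lint_clean]. New: lint_clean.
Round 6: rule 7 [lint_clean AND cache_stale -> gen_docs]. New: gen_docs.
Derived: cache_hit (round 4), gen_docs (round 6), link_bin (round 1), hdr_changed (round 2). artifact_signed never appears in any round.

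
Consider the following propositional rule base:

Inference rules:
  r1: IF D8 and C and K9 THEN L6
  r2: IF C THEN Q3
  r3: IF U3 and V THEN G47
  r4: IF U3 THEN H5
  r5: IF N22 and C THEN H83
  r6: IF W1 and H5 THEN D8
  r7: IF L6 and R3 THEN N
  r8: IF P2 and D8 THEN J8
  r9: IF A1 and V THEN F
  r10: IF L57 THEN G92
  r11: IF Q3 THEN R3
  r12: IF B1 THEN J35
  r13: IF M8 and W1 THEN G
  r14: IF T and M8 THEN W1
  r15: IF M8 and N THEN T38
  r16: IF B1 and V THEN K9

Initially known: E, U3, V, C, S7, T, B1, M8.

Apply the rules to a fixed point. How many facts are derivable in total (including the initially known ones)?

20

Round 1: r2 [IF C THEN Q3]; r3 [IF U3 and V THEN G47]; r4 [IF U3 THEN H5]; r12 [IF B1 THEN J35]; r14 [IF T and M8 THEN W1]; r16 [IF B1 and V THEN K9]. Adds Q3, G47, H5, J35, W1, K9.
Round 2: r6 [IF W1 and H5 THEN D8]; r11 [IF Q3 THEN R3]; r13 [IF M8 and W1 THEN G]. Adds D8, R3, G.
Round 3: r1 [IF D8 and C and K9 THEN L6]. Adds L6.
Round 4: r7 [IF L6 and R3 THEN N]. Adds N.
Round 5: r15 [IF M8 and N THEN T38]. Adds T38.
Closure: {B1, C, D8, E, G, G47, H5, J35, K9, L6, M8, N, Q3, R3, S7, T, T38, U3, V, W1} — 20 facts.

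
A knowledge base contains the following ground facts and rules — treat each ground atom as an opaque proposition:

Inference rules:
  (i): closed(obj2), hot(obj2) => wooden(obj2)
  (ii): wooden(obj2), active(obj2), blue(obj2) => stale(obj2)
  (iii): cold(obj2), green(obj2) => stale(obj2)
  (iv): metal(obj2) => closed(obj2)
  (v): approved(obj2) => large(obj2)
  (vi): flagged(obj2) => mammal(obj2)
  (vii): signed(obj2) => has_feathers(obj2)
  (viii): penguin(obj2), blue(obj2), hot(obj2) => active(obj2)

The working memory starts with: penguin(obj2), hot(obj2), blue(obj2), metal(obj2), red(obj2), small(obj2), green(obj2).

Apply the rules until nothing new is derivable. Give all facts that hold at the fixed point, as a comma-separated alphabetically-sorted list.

active(obj2), blue(obj2), closed(obj2), green(obj2), hot(obj2), metal(obj2), penguin(obj2), red(obj2), small(obj2), stale(obj2), wooden(obj2)

[1] (iv) [metal(obj2) => closed(obj2)]; (viii) [penguin(obj2), blue(obj2), hot(obj2) => active(obj2)]. ⇒ new: closed(obj2), active(obj2).
[2] (i) [closed(obj2), hot(obj2) => wooden(obj2)]. ⇒ new: wooden(obj2).
[3] (ii) [wooden(obj2), active(obj2), blue(obj2) => stale(obj2)]. ⇒ new: stale(obj2).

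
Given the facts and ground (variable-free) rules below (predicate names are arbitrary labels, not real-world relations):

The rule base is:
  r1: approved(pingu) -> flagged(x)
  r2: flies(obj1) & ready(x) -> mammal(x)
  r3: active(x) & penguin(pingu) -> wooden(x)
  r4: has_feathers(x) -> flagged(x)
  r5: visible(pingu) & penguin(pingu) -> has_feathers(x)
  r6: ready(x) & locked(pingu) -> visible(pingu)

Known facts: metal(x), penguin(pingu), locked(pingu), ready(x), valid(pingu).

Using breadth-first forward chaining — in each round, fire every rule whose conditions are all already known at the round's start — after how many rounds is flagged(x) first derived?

3

Round 1: r6 [ready(x) & locked(pingu) -> visible(pingu)]. Adds visible(pingu).
Round 2: r5 [visible(pingu) & penguin(pingu) -> has_feathers(x)]. Adds has_feathers(x).
Round 3: r4 [has_feathers(x) -> flagged(x)]. Adds flagged(x).
flagged(x) first appears in round 3.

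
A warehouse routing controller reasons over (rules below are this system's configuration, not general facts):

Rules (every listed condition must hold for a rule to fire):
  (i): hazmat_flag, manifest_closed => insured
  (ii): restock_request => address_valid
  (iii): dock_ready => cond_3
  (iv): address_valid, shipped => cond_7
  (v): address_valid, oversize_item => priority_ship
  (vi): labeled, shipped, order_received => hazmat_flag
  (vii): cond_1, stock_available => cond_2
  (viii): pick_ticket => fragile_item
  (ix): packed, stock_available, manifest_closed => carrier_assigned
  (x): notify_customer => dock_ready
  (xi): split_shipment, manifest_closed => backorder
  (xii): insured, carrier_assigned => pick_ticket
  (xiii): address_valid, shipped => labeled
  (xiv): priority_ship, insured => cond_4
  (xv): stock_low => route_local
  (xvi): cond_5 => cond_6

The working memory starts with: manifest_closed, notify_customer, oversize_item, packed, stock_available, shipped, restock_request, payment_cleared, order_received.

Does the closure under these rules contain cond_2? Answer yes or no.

no

[1] (ii) [restock_request => address_valid]; (ix) [packed, stock_available, manifest_closed => carrier_assigned]; (x) [notify_customer => dock_ready]. ⇒ new: address_valid, carrier_assigned, dock_ready.
[2] (iii) [dock_ready => cond_3]; (iv) [address_valid, shipped => cond_7]; (v) [address_valid, oversize_item => priority_ship]; (xiii) [address_valid, shipped => labeled]. ⇒ new: cond_3, cond_7, priority_ship, labeled.
[3] (vi) [labeled, shipped, order_received => hazmat_flag]. ⇒ new: hazmat_flag.
[4] (i) [hazmat_flag, manifest_closed => insured]. ⇒ new: insured.
[5] (xii) [insured, carrier_assigned => pick_ticket]; (xiv) [priority_ship, insured => cond_4]. ⇒ new: pick_ticket, cond_4.
[6] (viii) [pick_ticket => fragile_item]. ⇒ new: fragile_item.
Fixed point reached. cond_2 is concluded only by (vii); (vii) needs cond_1 (never derived).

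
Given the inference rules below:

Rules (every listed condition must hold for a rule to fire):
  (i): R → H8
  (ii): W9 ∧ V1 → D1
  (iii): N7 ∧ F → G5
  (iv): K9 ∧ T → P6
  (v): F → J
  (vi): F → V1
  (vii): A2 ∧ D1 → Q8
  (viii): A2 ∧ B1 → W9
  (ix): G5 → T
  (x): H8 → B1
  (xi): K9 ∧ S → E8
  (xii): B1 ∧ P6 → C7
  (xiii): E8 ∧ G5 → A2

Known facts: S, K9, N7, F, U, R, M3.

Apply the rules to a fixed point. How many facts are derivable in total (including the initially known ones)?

20

Round 1: (i) [R → H8]; (iii) [N7 ∧ F → G5]; (v) [F → J]; (vi) [F → V1]; (xi) [K9 ∧ S → E8]. Adds H8, G5, J, V1, E8.
Round 2: (ix) [G5 → T]; (x) [H8 → B1]; (xiii) [E8 ∧ G5 → A2]. Adds T, B1, A2.
Round 3: (iv) [K9 ∧ T → P6]; (viii) [A2 ∧ B1 → W9]. Adds P6, W9.
Round 4: (ii) [W9 ∧ V1 → D1]; (xii) [B1 ∧ P6 → C7]. Adds D1, C7.
Round 5: (vii) [A2 ∧ D1 → Q8]. Adds Q8.
Closure: {A2, B1, C7, D1, E8, F, G5, H8, J, K9, M3, N7, P6, Q8, R, S, T, U, V1, W9} — 20 facts.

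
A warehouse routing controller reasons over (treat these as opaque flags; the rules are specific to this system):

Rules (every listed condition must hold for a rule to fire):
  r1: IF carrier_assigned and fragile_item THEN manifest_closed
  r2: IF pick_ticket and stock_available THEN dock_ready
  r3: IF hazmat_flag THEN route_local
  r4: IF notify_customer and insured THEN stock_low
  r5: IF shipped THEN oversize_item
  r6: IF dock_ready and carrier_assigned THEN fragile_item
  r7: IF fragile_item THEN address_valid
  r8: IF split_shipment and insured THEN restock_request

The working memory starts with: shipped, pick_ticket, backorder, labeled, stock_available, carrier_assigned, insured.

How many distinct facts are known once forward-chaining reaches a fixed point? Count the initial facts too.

12

Round 1 fires r2, r5, giving dock_ready, oversize_item.
Round 2 fires r6, giving fragile_item.
Round 3 fires r1, r7, giving manifest_closed, address_valid.
Closure: {address_valid, backorder, carrier_assigned, dock_ready, fragile_item, insured, labeled, manifest_closed, oversize_item, pick_ticket, shipped, stock_available} — 12 facts.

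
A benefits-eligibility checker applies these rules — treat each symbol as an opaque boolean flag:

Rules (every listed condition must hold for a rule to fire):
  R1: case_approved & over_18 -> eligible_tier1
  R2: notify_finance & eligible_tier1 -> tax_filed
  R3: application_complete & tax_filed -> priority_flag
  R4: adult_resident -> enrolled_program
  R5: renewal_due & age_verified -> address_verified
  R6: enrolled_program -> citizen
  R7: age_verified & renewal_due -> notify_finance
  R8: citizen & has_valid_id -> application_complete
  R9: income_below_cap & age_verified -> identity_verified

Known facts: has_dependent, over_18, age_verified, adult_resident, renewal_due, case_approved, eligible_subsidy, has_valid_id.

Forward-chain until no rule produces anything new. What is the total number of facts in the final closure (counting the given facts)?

16

Round 1: R1 [case_approved & over_18 -> eligible_tier1]; R4 [adult_resident -> enrolled_program]; R5 [renewal_due & age_verified -> address_verified]; R7 [age_verified & renewal_due -> notify_finance]. New: eligible_tier1, enrolled_program, address_verified, notify_finance.
Round 2: R2 [notify_finance & eligible_tier1 -> tax_filed]; R6 [enrolled_program -> citizen]. New: tax_filed, citizen.
Round 3: R8 [citizen & has_valid_id -> application_complete]. New: application_complete.
Round 4: R3 [application_complete & tax_filed -> priority_flag]. New: priority_flag.
Closure: {address_verified, adult_resident, age_verified, application_complete, case_approved, citizen, eligible_subsidy, eligible_tier1, enrolled_program, has_dependent, has_valid_id, notify_finance, over_18, priority_flag, renewal_due, tax_filed} — 16 facts.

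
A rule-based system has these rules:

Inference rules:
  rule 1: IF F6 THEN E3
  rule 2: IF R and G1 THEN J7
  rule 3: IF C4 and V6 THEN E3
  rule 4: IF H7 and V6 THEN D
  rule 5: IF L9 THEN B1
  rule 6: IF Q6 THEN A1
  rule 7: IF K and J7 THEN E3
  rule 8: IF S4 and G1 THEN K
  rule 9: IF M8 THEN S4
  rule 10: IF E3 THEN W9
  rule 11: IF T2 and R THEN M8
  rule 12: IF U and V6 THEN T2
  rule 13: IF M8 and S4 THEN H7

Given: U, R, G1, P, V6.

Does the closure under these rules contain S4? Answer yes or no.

[1] rule 2 [IF R and G1 THEN J7]; rule 12 [IF U and V6 THEN T2]. ⇒ new: J7, T2.
[2] rule 11 [IF T2 and R THEN M8]. ⇒ new: M8.
[3] rule 9 [IF M8 THEN S4]. ⇒ new: S4.
[4] rule 8 [IF S4 and G1 THEN K]; rule 13 [IF M8 and S4 THEN H7]. ⇒ new: K, H7.
[5] rule 4 [IF H7 and V6 THEN D]; rule 7 [IF K and J7 THEN E3]. ⇒ new: D, E3.
[6] rule 10 [IF E3 THEN W9]. ⇒ new: W9.
S4 appears in round 3, so it is derivable.

yes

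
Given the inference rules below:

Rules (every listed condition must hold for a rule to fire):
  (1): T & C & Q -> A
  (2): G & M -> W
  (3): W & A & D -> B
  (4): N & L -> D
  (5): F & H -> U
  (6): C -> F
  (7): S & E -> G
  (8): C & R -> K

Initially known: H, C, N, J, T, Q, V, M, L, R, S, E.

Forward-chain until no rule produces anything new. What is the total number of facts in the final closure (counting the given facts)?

20

Round 1: (1) [T & C & Q -> A]; (4) [N & L -> D]; (6) [C -> F]; (7) [S & E -> G]; (8) [C & R -> K]. New: A, D, F, G, K.
Round 2: (2) [G & M -> W]; (5) [F & H -> U]. New: W, U.
Round 3: (3) [W & A & D -> B]. New: B.
Closure: {A, B, C, D, E, F, G, H, J, K, L, M, N, Q, R, S, T, U, V, W} — 20 facts.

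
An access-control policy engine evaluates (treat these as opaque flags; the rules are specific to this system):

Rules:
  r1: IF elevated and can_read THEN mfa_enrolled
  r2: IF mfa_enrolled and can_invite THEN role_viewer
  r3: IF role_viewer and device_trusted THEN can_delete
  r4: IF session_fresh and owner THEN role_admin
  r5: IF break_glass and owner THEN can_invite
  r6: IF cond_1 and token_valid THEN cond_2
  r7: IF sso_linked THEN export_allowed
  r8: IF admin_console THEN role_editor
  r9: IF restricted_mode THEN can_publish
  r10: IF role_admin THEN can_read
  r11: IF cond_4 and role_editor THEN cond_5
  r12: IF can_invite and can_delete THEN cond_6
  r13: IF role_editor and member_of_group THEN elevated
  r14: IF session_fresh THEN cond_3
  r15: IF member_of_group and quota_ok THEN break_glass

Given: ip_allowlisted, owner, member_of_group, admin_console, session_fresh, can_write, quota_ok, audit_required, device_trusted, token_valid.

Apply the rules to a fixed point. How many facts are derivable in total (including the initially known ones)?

Round 1: r4 [IF session_fresh and owner THEN role_admin]; r8 [IF admin_console THEN role_editor]; r14 [IF session_fresh THEN cond_3]; r15 [IF member_of_group and quota_ok THEN break_glass]. Adds role_admin, role_editor, cond_3, break_glass.
Round 2: r5 [IF break_glass and owner THEN can_invite]; r10 [IF role_admin THEN can_read]; r13 [IF role_editor and member_of_group THEN elevated]. Adds can_invite, can_read, elevated.
Round 3: r1 [IF elevated and can_read THEN mfa_enrolled]. Adds mfa_enrolled.
Round 4: r2 [IF mfa_enrolled and can_invite THEN role_viewer]. Adds role_viewer.
Round 5: r3 [IF role_viewer and device_trusted THEN can_delete]. Adds can_delete.
Round 6: r12 [IF can_invite and can_delete THEN cond_6]. Adds cond_6.
Closure: {admin_console, audit_required, break_glass, can_delete, can_invite, can_read, can_write, cond_3, cond_6, device_trusted, elevated, ip_allowlisted, member_of_group, mfa_enrolled, owner, quota_ok, role_admin, role_editor, role_viewer, session_fresh, token_valid} — 21 facts.

21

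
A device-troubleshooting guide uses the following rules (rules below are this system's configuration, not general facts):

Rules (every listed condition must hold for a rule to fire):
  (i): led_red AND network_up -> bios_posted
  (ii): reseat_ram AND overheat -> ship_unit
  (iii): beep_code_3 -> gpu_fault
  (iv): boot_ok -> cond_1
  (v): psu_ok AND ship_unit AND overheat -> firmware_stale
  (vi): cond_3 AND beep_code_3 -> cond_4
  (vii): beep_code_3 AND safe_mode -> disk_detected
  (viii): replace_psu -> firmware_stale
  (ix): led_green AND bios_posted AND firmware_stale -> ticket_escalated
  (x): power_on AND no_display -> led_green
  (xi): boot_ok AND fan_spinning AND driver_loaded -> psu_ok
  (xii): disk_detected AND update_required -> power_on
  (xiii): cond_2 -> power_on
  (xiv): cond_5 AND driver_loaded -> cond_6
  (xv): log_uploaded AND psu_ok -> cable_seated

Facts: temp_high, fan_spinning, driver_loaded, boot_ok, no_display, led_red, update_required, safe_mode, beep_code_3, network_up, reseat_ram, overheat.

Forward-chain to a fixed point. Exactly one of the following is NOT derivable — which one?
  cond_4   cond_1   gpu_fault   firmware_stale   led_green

cond_4

[1] (i) [led_red AND network_up -> bios_posted]; (ii) [reseat_ram AND overheat -> ship_unit]; (iii) [beep_code_3 -> gpu_fault]; (iv) [boot_ok -> cond_1]; (vii) [beep_code_3 AND safe_mode -> disk_detected]; (xi) [boot_ok AND fan_spinning AND driver_loaded -> psu_ok]. ⇒ new: bios_posted, ship_unit, gpu_fault, cond_1, disk_detected, psu_ok.
[2] (v) [psu_ok AND ship_unit AND overheat -> firmware_stale]; (xii) [disk_detected AND update_required -> power_on]. ⇒ new: firmware_stale, power_on.
[3] (x) [power_on AND no_display -> led_green]. ⇒ new: led_green.
[4] (ix) [led_green AND bios_posted AND firmware_stale -> ticket_escalated]. ⇒ new: ticket_escalated.
Derived: firmware_stale (round 2), gpu_fault (round 1), led_green (round 3), cond_1 (round 1). cond_4 never appears in any round.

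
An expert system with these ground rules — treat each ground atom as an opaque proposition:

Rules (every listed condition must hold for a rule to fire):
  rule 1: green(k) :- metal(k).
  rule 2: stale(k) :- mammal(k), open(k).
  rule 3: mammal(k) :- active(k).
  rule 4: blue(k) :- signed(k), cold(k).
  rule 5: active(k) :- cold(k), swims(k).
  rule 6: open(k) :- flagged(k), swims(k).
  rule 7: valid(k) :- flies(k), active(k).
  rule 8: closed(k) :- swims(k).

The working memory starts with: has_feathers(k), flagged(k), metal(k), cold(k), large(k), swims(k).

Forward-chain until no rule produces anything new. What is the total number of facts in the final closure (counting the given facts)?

Round 1 — rule 1, rule 5, rule 6, rule 8, derive green(k), active(k), open(k), closed(k).
Round 2 — rule 3, derive mammal(k).
Round 3 — rule 2, derive stale(k).
Closure: {active(k), closed(k), cold(k), flagged(k), green(k), has_feathers(k), large(k), mammal(k), metal(k), open(k), stale(k), swims(k)} — 12 facts.

12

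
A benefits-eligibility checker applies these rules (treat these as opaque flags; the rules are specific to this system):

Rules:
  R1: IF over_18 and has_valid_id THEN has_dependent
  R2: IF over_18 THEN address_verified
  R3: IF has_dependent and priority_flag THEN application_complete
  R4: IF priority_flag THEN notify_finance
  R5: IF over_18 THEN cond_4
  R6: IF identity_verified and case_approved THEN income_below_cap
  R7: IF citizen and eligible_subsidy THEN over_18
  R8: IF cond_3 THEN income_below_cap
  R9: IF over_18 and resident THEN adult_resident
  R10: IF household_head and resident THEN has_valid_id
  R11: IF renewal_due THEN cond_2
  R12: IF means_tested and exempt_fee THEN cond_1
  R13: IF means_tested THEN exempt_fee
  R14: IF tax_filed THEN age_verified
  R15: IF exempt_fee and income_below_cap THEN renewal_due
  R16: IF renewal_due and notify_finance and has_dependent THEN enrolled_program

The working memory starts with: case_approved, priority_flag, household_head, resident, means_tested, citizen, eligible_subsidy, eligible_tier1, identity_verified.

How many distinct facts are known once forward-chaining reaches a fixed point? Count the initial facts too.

23

Round 1 fires R4, R6, R7, R10, R13, giving notify_finance, income_below_cap, over_18, has_valid_id, exempt_fee.
Round 2 fires R1, R2, R5, R9, R12, R15, giving has_dependent, address_verified, cond_4, adult_resident, cond_1, renewal_due.
Round 3 fires R3, R11, R16, giving application_complete, cond_2, enrolled_program.
Closure: {address_verified, adult_resident, application_complete, case_approved, citizen, cond_1, cond_2, cond_4, eligible_subsidy, eligible_tier1, enrolled_program, exempt_fee, has_dependent, has_valid_id, household_head, identity_verified, income_below_cap, means_tested, notify_finance, over_18, priority_flag, renewal_due, resident} — 23 facts.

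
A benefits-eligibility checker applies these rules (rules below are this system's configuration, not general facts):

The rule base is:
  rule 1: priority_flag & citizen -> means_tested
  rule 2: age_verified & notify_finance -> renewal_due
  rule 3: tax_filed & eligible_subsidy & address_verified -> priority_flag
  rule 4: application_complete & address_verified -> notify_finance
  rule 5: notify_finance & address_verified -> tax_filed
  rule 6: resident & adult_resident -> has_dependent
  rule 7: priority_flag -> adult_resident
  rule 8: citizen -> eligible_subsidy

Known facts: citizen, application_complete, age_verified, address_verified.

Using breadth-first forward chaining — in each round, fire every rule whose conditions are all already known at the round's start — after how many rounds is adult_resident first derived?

Round 1 fires rule 4, rule 8, giving notify_finance, eligible_subsidy.
Round 2 fires rule 2, rule 5, giving renewal_due, tax_filed.
Round 3 fires rule 3, giving priority_flag.
Round 4 fires rule 1, rule 7, giving means_tested, adult_resident.
adult_resident first appears in round 4.

4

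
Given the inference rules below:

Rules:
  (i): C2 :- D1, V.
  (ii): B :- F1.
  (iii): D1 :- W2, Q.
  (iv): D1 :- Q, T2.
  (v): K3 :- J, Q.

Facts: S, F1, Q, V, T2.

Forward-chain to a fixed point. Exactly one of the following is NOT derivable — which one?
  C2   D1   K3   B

K3

Round 1 — (ii), (iv), derive B, D1.
Round 2 — (i), derive C2.
Derived: B (round 1), C2 (round 2), D1 (round 1). K3 never appears in any round.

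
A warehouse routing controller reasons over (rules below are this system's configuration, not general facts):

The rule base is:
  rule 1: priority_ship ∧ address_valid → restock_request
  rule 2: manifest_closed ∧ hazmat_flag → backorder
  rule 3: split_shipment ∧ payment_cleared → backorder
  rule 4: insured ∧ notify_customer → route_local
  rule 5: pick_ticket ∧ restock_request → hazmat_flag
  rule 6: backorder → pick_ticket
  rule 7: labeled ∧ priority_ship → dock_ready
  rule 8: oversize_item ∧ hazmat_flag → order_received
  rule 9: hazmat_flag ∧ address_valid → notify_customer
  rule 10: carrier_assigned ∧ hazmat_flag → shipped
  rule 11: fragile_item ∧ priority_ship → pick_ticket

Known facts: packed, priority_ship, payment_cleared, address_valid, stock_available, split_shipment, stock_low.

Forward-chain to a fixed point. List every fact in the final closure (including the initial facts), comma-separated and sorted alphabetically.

address_valid, backorder, hazmat_flag, notify_customer, packed, payment_cleared, pick_ticket, priority_ship, restock_request, split_shipment, stock_available, stock_low

Round 1 fires rule 1, rule 3, giving restock_request, backorder.
Round 2 fires rule 6, giving pick_ticket.
Round 3 fires rule 5, giving hazmat_flag.
Round 4 fires rule 9, giving notify_customer.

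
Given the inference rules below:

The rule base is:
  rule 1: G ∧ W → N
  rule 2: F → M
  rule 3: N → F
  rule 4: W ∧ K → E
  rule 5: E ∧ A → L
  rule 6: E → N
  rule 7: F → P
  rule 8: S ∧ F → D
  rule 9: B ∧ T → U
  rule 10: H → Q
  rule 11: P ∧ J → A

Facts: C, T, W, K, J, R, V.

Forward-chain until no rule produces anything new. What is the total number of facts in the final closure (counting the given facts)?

14

[1] rule 4 [W ∧ K → E]. ⇒ new: E.
[2] rule 6 [E → N]. ⇒ new: N.
[3] rule 3 [N → F]. ⇒ new: F.
[4] rule 2 [F → M]; rule 7 [F → P]. ⇒ new: M, P.
[5] rule 11 [P ∧ J → A]. ⇒ new: A.
[6] rule 5 [E ∧ A → L]. ⇒ new: L.
Closure: {A, C, E, F, J, K, L, M, N, P, R, T, V, W} — 14 facts.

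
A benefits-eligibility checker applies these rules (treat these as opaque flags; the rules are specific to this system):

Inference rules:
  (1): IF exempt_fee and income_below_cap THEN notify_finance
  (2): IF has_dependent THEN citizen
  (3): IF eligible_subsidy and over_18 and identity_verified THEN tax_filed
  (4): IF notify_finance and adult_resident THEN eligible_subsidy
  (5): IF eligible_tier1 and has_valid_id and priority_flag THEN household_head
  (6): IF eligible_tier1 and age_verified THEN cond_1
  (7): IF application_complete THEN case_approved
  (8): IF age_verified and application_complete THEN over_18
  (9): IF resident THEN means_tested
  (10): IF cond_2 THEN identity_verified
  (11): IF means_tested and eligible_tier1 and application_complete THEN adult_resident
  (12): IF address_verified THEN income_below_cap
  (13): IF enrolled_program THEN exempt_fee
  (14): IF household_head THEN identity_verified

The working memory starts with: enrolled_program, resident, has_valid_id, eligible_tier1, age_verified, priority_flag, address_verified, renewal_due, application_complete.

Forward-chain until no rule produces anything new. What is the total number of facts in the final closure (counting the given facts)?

[1] (5) [IF eligible_tier1 and has_valid_id and priority_flag THEN household_head]; (6) [IF eligible_tier1 and age_verified THEN cond_1]; (7) [IF application_complete THEN case_approved]; (8) [IF age_verified and application_complete THEN over_18]; (9) [IF resident THEN means_tested]; (12) [IF address_verified THEN income_below_cap]; (13) [IF enrolled_program THEN exempt_fee]. ⇒ new: household_head, cond_1, case_approved, over_18, means_tested, income_below_cap, exempt_fee.
[2] (1) [IF exempt_fee and income_below_cap THEN notify_finance]; (11) [IF means_tested and eligible_tier1 and application_complete THEN adult_resident]; (14) [IF household_head THEN identity_verified]. ⇒ new: notify_finance, adult_resident, identity_verified.
[3] (4) [IF notify_finance and adult_resident THEN eligible_subsidy]. ⇒ new: eligible_subsidy.
[4] (3) [IF eligible_subsidy and over_18 and identity_verified THEN tax_filed]. ⇒ new: tax_filed.
Closure: {address_verified, adult_resident, age_verified, application_complete, case_approved, cond_1, eligible_subsidy, eligible_tier1, enrolled_program, exempt_fee, has_valid_id, household_head, identity_verified, income_below_cap, means_tested, notify_finance, over_18, priority_flag, renewal_due, resident, tax_filed} — 21 facts.

21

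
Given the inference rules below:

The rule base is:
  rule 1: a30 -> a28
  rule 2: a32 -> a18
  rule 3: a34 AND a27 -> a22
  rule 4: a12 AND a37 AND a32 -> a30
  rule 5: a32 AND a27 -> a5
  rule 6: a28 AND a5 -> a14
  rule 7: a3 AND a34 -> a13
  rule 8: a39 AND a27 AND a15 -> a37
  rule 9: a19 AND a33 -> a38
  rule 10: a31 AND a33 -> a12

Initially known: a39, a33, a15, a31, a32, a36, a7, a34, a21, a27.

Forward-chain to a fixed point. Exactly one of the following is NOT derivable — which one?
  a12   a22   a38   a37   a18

[1] rule 2 [a32 -> a18]; rule 3 [a34 AND a27 -> a22]; rule 5 [a32 AND a27 -> a5]; rule 8 [a39 AND a27 AND a15 -> a37]; rule 10 [a31 AND a33 -> a12]. ⇒ new: a18, a22, a5, a37, a12.
[2] rule 4 [a12 AND a37 AND a32 -> a30]. ⇒ new: a30.
[3] rule 1 [a30 -> a28]. ⇒ new: a28.
[4] rule 6 [a28 AND a5 -> a14]. ⇒ new: a14.
Derived: a22 (round 1), a12 (round 1), a18 (round 1), a37 (round 1). a38 never appears in any round.

a38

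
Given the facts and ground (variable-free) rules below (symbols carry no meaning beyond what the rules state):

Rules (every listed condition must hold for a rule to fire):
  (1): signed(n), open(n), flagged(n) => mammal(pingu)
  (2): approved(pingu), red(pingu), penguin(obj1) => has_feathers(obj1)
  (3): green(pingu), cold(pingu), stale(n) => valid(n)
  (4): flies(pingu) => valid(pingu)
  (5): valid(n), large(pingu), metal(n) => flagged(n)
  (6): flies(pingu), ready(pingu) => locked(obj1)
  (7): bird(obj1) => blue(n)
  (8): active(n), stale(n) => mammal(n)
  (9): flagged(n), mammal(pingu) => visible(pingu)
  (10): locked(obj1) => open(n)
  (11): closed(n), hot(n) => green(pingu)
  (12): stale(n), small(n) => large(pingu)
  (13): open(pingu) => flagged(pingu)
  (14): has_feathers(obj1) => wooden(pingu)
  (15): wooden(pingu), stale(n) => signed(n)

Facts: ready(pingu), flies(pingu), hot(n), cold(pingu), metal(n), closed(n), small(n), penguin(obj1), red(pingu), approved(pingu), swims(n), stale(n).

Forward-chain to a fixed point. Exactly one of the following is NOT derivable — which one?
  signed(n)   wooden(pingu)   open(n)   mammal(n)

mammal(n)

Round 1: (2) [approved(pingu), red(pingu), penguin(obj1) => has_feathers(obj1)]; (4) [flies(pingu) => valid(pingu)]; (6) [flies(pingu), ready(pingu) => locked(obj1)]; (11) [closed(n), hot(n) => green(pingu)]; (12) [stale(n), small(n) => large(pingu)]. Adds has_feathers(obj1), valid(pingu), locked(obj1), green(pingu), large(pingu).
Round 2: (3) [green(pingu), cold(pingu), stale(n) => valid(n)]; (10) [locked(obj1) => open(n)]; (14) [has_feathers(obj1) => wooden(pingu)]. Adds valid(n), open(n), wooden(pingu).
Round 3: (5) [valid(n), large(pingu), metal(n) => flagged(n)]; (15) [wooden(pingu), stale(n) => signed(n)]. Adds flagged(n), signed(n).
Round 4: (1) [signed(n), open(n), flagged(n) => mammal(pingu)]. Adds mammal(pingu).
Round 5: (9) [flagged(n), mammal(pingu) => visible(pingu)]. Adds visible(pingu).
Derived: signed(n) (round 3), open(n) (round 2), wooden(pingu) (round 2). mammal(n) never appears in any round.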